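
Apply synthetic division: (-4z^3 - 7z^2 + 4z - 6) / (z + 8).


Synthetic division with c = -8. Coefficients: -4, -7, 4, -6
Bring down -4.
  -4 * -8 = 32; 32 - 7 = 25
  25 * -8 = -200; -200 + 4 = -196
  -196 * -8 = 1568; 1568 - 6 = 1562
Quotient: -4z^2 + 25z - 196, Remainder: 1562


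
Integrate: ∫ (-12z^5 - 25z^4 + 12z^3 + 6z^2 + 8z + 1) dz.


Reverse power rule on each term:
  ∫ -12z^5 dz = -2z^6
  ∫ -25z^4 dz = -5z^5
  ∫ 12z^3 dz = 3z^4
  ∫ 6z^2 dz = 2z^3
  ∫ 8z dz = 4z^2
  ∫ 1 dz = z
F(z) = -2z^6 - 5z^5 + 3z^4 + 2z^3 + 4z^2 + z + C


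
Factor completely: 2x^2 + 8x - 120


Roots satisfy r1 + r2 = -b/a = -4 and r1*r2 = c/a = -60.
So r1 = -10, r2 = 6.
2x^2 + 8x - 120 = 2(x - r1)(x - r2) = 2(x + 10)(x - 6)


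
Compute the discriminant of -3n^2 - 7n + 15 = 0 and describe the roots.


D = b^2 - 4ac = (-7)^2 - 4(-3)(15) = 49 + 180 = 229
Since D > 0: two distinct irrational roots


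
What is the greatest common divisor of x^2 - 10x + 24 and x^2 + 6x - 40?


Factor each:
  x^2 - 10x + 24 = (x - 4)(x - 6)
  x^2 + 6x - 40 = (x - 4)(x + 10)
Common monic factor: x - 4


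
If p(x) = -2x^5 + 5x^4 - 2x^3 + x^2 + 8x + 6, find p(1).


Using direct substitution:
  -2 * (1)^5 = -2
  5 * (1)^4 = 5
  -2 * (1)^3 = -2
  1 * (1)^2 = 1
  8 * (1)^1 = 8
  constant: 6
Sum = -2 + 5 - 2 + 1 + 8 + 6 = 16


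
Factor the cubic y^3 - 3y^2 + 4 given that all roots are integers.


Try integer roots (divisors of 4). y=-1: p(-1)=0.
Divide out (y + 1): quotient is y^2 - 4y + 4.
Factor the quadratic: (y - 2)(y - 2)
Result: (y + 1)(y - 2)(y - 2)


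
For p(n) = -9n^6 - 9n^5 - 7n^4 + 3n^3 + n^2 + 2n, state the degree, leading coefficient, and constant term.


Highest power of n is 6, with coefficient -9. Constant term is 0.
Degree = 6, leading coefficient = -9, constant term = 0


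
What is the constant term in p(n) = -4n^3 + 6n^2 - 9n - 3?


Read off the constant term: -3


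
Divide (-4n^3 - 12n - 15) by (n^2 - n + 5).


(-4n^3 - 12n - 15) / (n^2 - n + 5)
Step 1: -4n * (n^2 - n + 5) = -4n^3 + 4n^2 - 20n; subtract.
Step 2: -4 * (n^2 - n + 5) = -4n^2 + 4n - 20; subtract.
Quotient: -4n - 4, Remainder: 4n + 5


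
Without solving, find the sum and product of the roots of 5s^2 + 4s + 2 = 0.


For as^2+bs+c=0: sum = -b/a, product = c/a.
a=5, b=4, c=2
Sum = -(4)/5 = -4/5
Product = (2)/5 = 2/5


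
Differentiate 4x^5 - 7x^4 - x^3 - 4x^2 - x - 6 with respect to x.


Apply the power rule term by term:
  d/dx(4x^5) = 20x^4
  d/dx(-7x^4) = -28x^3
  d/dx(-x^3) = -3x^2
  d/dx(-4x^2) = -8x
  d/dx(-x) = -1
  d/dx(-6) = 0
p'(x) = 20x^4 - 28x^3 - 3x^2 - 8x - 1


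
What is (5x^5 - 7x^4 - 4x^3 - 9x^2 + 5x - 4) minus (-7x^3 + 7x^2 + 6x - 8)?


Distribute the minus sign:
  (5x^5 - 7x^4 - 4x^3 - 9x^2 + 5x - 4)
- (-7x^3 + 7x^2 + 6x - 8)
Negate second polynomial: 7x^3 - 7x^2 - 6x + 8
Add: 5x^5 - 7x^4 + 3x^3 - 16x^2 - x + 4


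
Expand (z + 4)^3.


Expand (z + 4)^3 by repeated multiplication:
  (z + 4)^2 = z^2 + 8z + 16
= z^3 + 12z^2 + 48z + 64


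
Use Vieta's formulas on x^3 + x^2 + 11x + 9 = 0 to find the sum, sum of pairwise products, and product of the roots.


Monic cubic x^3+bx^2+cx+d=0: sum=-b, pairwise sum=c, product=-d.
b=1, c=11, d=9
r1+r2+r3 = -1
r1r2+r1r3+r2r3 = 11
r1r2r3 = -9


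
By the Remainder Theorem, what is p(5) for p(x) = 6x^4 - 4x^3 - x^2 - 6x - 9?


By the Remainder Theorem, the remainder equals p(5):
  6*(5)^4 = 3750
  -4*(5)^3 = -500
  -1*(5)^2 = -25
  -6*(5)^1 = -30
  constant: -9
Sum: 3750 - 500 - 25 - 30 - 9 = 3186


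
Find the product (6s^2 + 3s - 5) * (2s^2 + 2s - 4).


Distribute each term of the first polynomial:
  (6s^2)(2s^2 + 2s - 4) = 12s^4 + 12s^3 - 24s^2
  (3s)(2s^2 + 2s - 4) = 6s^3 + 6s^2 - 12s
  (-5)(2s^2 + 2s - 4) = -10s^2 - 10s + 20
Sum: 12s^4 + 18s^3 - 28s^2 - 22s + 20


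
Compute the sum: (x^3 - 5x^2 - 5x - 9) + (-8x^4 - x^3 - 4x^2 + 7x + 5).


Align terms by degree and add:
  x^3 - 5x^2 - 5x - 9
  -8x^4 - x^3 - 4x^2 + 7x + 5
= -8x^4 - 9x^2 + 2x - 4


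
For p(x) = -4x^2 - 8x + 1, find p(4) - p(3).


p(4) = -95
p(3) = -59
p(4) - p(3) = -95 + 59 = -36


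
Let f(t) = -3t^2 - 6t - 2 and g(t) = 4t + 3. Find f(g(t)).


Substitute g(t) into f:
f(g(t)) = -3*(4t + 3)^2 + (-6)*(4t + 3) + (-2)
(4t + 3)^2 = 16t^2 + 24t + 9
Expand and combine: -48t^2 - 96t - 47


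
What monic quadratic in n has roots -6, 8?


p(n) = (n + 6)(n - 8)
Expand: n^2 - 2n - 48


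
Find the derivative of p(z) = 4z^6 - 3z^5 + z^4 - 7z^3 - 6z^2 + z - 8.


Apply the power rule term by term:
  d/dz(4z^6) = 24z^5
  d/dz(-3z^5) = -15z^4
  d/dz(z^4) = 4z^3
  d/dz(-7z^3) = -21z^2
  d/dz(-6z^2) = -12z
  d/dz(z) = 1
  d/dz(-8) = 0
p'(z) = 24z^5 - 15z^4 + 4z^3 - 21z^2 - 12z + 1


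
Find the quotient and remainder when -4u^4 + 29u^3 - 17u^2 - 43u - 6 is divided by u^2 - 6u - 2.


(-4u^4 + 29u^3 - 17u^2 - 43u - 6) / (u^2 - 6u - 2)
Step 1: -4u^2 * (u^2 - 6u - 2) = -4u^4 + 24u^3 + 8u^2; subtract.
Step 2: 5u * (u^2 - 6u - 2) = 5u^3 - 30u^2 - 10u; subtract.
Step 3: 5 * (u^2 - 6u - 2) = 5u^2 - 30u - 10; subtract.
Quotient: -4u^2 + 5u + 5, Remainder: -3u + 4


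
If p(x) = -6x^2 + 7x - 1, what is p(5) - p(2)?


p(5) = -116
p(2) = -11
p(5) - p(2) = -116 + 11 = -105


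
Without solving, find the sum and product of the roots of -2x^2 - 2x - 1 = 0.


For ax^2+bx+c=0: sum = -b/a, product = c/a.
a=-2, b=-2, c=-1
Sum = -(-2)/-2 = -1
Product = (-1)/-2 = 1/2


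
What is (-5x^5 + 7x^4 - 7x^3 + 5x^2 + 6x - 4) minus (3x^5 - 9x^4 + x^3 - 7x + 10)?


Distribute the minus sign:
  (-5x^5 + 7x^4 - 7x^3 + 5x^2 + 6x - 4)
- (3x^5 - 9x^4 + x^3 - 7x + 10)
Negate second polynomial: -3x^5 + 9x^4 - x^3 + 7x - 10
Add: -8x^5 + 16x^4 - 8x^3 + 5x^2 + 13x - 14


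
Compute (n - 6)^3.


Expand (n - 6)^3 by repeated multiplication:
  (n - 6)^2 = n^2 - 12n + 36
= n^3 - 18n^2 + 108n - 216


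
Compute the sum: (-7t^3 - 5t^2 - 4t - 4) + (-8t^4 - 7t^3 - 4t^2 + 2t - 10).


Align terms by degree and add:
  -7t^3 - 5t^2 - 4t - 4
  -8t^4 - 7t^3 - 4t^2 + 2t - 10
= -8t^4 - 14t^3 - 9t^2 - 2t - 14


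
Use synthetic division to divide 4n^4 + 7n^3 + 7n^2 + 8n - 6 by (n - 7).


Synthetic division with c = 7. Coefficients: 4, 7, 7, 8, -6
Bring down 4.
  4 * 7 = 28; 28 + 7 = 35
  35 * 7 = 245; 245 + 7 = 252
  252 * 7 = 1764; 1764 + 8 = 1772
  1772 * 7 = 12404; 12404 - 6 = 12398
Quotient: 4n^3 + 35n^2 + 252n + 1772, Remainder: 12398


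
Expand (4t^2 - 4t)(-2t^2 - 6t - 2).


Distribute each term of the first polynomial:
  (4t^2)(-2t^2 - 6t - 2) = -8t^4 - 24t^3 - 8t^2
  (-4t)(-2t^2 - 6t - 2) = 8t^3 + 24t^2 + 8t
Sum: -8t^4 - 16t^3 + 16t^2 + 8t


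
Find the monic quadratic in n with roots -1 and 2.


p(n) = (n + 1)(n - 2)
Expand: n^2 - n - 2


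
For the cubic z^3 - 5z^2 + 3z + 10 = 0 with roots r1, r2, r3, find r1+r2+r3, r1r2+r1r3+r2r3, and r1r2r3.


Monic cubic z^3+bz^2+cz+d=0: sum=-b, pairwise sum=c, product=-d.
b=-5, c=3, d=10
r1+r2+r3 = 5
r1r2+r1r3+r2r3 = 3
r1r2r3 = -10


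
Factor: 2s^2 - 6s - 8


Roots satisfy r1 + r2 = -b/a = 3 and r1*r2 = c/a = -4.
So r1 = 4, r2 = -1.
2s^2 - 6s - 8 = 2(s - r1)(s - r2) = 2(s - 4)(s + 1)


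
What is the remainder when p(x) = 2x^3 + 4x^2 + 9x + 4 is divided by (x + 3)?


By the Remainder Theorem, the remainder equals p(-3):
  2*(-3)^3 = -54
  4*(-3)^2 = 36
  9*(-3)^1 = -27
  constant: 4
Sum: -54 + 36 - 27 + 4 = -41


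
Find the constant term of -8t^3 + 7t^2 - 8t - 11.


Read off the constant term: -11


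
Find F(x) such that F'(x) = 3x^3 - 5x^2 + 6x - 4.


Reverse power rule on each term:
  ∫ 3x^3 dx = (3/4)x^4
  ∫ -5x^2 dx = -(5/3)x^3
  ∫ 6x dx = 3x^2
  ∫ -4 dx = -4x
F(x) = (3/4)x^4 - (5/3)x^3 + 3x^2 - 4x + C


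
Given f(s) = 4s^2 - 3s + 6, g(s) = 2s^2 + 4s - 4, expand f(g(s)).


Substitute g(s) into f:
f(g(s)) = 4*(2s^2 + 4s - 4)^2 + (-3)*(2s^2 + 4s - 4) + 6
(2s^2 + 4s - 4)^2 = 4s^4 + 16s^3 - 32s + 16
Expand and combine: 16s^4 + 64s^3 - 6s^2 - 140s + 82


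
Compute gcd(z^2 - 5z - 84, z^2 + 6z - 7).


Factor each:
  z^2 - 5z - 84 = (z + 7)(z - 12)
  z^2 + 6z - 7 = (z + 7)(z - 1)
Common monic factor: z + 7


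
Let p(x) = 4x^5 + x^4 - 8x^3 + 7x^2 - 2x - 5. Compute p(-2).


Using direct substitution:
  4 * (-2)^5 = -128
  1 * (-2)^4 = 16
  -8 * (-2)^3 = 64
  7 * (-2)^2 = 28
  -2 * (-2)^1 = 4
  constant: -5
Sum = -128 + 16 + 64 + 28 + 4 - 5 = -21


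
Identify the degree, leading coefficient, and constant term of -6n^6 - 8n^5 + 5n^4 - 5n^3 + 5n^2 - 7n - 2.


Highest power of n is 6, with coefficient -6. Constant term is -2.
Degree = 6, leading coefficient = -6, constant term = -2


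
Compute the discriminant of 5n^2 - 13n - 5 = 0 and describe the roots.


D = b^2 - 4ac = (-13)^2 - 4(5)(-5) = 169 + 100 = 269
Since D > 0: two distinct irrational roots


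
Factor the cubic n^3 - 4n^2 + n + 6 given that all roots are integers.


Try integer roots (divisors of 6). n=3: p(3)=0.
Divide out (n - 3): quotient is n^2 - n - 2.
Factor the quadratic: (n + 1)(n - 2)
Result: (n - 3)(n + 1)(n - 2)


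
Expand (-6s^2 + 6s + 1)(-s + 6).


Distribute each term of the first polynomial:
  (-6s^2)(-s + 6) = 6s^3 - 36s^2
  (6s)(-s + 6) = -6s^2 + 36s
  (1)(-s + 6) = -s + 6
Sum: 6s^3 - 42s^2 + 35s + 6


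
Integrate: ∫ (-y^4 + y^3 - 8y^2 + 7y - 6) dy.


Reverse power rule on each term:
  ∫ -y^4 dy = -(1/5)y^5
  ∫ y^3 dy = (1/4)y^4
  ∫ -8y^2 dy = -(8/3)y^3
  ∫ 7y dy = (7/2)y^2
  ∫ -6 dy = -6y
F(y) = -(1/5)y^5 + (1/4)y^4 - (8/3)y^3 + (7/2)y^2 - 6y + C


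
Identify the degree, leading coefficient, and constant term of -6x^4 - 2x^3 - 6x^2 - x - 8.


Highest power of x is 4, with coefficient -6. Constant term is -8.
Degree = 4, leading coefficient = -6, constant term = -8


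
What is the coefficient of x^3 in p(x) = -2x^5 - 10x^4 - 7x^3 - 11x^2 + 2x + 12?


Read off the coefficient of x^3: -7


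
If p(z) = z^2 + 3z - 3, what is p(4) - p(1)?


p(4) = 25
p(1) = 1
p(4) - p(1) = 25 - 1 = 24


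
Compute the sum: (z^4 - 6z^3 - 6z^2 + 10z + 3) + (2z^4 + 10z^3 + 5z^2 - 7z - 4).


Align terms by degree and add:
  z^4 - 6z^3 - 6z^2 + 10z + 3
+ 2z^4 + 10z^3 + 5z^2 - 7z - 4
= 3z^4 + 4z^3 - z^2 + 3z - 1


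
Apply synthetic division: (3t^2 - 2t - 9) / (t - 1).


Synthetic division with c = 1. Coefficients: 3, -2, -9
Bring down 3.
  3 * 1 = 3; 3 - 2 = 1
  1 * 1 = 1; 1 - 9 = -8
Quotient: 3t + 1, Remainder: -8


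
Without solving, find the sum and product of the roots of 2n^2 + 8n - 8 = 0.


For an^2+bn+c=0: sum = -b/a, product = c/a.
a=2, b=8, c=-8
Sum = -(8)/2 = -4
Product = (-8)/2 = -4


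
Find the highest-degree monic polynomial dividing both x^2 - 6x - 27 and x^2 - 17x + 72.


Factor each:
  x^2 - 6x - 27 = (x - 9)(x + 3)
  x^2 - 17x + 72 = (x - 9)(x - 8)
Common monic factor: x - 9


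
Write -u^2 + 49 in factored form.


Roots satisfy r1 + r2 = -b/a = 0 and r1*r2 = c/a = -49.
So r1 = 7, r2 = -7.
-u^2 + 49 = -(u - r1)(u - r2) = -(u - 7)(u + 7)


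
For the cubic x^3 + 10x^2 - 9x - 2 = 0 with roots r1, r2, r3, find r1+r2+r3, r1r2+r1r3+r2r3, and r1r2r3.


Monic cubic x^3+bx^2+cx+d=0: sum=-b, pairwise sum=c, product=-d.
b=10, c=-9, d=-2
r1+r2+r3 = -10
r1r2+r1r3+r2r3 = -9
r1r2r3 = 2


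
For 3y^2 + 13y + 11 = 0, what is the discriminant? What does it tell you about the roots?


D = b^2 - 4ac = (13)^2 - 4(3)(11) = 169 - 132 = 37
Since D > 0: two distinct irrational roots


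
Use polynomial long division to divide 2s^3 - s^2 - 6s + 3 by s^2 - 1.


(2s^3 - s^2 - 6s + 3) / (s^2 - 1)
Step 1: 2s * (s^2 - 1) = 2s^3 - 2s; subtract.
Step 2: -1 * (s^2 - 1) = -s^2 + 1; subtract.
Quotient: 2s - 1, Remainder: -4s + 2


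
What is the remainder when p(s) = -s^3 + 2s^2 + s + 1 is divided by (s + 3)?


By the Remainder Theorem, the remainder equals p(-3):
  -1*(-3)^3 = 27
  2*(-3)^2 = 18
  1*(-3)^1 = -3
  constant: 1
Sum: 27 + 18 - 3 + 1 = 43


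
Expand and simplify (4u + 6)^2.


Expand (4u + 6)^2 by repeated multiplication:
= 16u^2 + 48u + 36


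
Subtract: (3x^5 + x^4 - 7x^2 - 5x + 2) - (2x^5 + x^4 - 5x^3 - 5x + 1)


Distribute the minus sign:
  (3x^5 + x^4 - 7x^2 - 5x + 2)
- (2x^5 + x^4 - 5x^3 - 5x + 1)
Negate second polynomial: -2x^5 - x^4 + 5x^3 + 5x - 1
Add: x^5 + 5x^3 - 7x^2 + 1


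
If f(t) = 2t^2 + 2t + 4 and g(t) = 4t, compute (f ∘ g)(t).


Substitute g(t) into f:
f(g(t)) = 2*(4t)^2 + 2*(4t) + 4
(4t)^2 = 16t^2
Expand and combine: 32t^2 + 8t + 4


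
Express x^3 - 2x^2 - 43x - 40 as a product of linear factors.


Try integer roots (divisors of -40). x=-1: p(-1)=0.
Divide out (x + 1): quotient is x^2 - 3x - 40.
Factor the quadratic: (x - 8)(x + 5)
Result: (x + 1)(x - 8)(x + 5)


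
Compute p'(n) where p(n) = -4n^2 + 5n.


Apply the power rule term by term:
  d/dn(-4n^2) = -8n
  d/dn(5n) = 5
p'(n) = -8n + 5


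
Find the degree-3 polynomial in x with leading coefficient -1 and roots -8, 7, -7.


p(x) = -(x + 8)(x - 7)(x + 7)
Expand: -x^3 - 8x^2 + 49x + 392


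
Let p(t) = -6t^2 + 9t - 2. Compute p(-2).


Using direct substitution:
  -6 * (-2)^2 = -24
  9 * (-2)^1 = -18
  constant: -2
Sum = -24 - 18 - 2 = -44


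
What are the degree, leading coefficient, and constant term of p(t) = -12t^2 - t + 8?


Highest power of t is 2, with coefficient -12. Constant term is 8.
Degree = 2, leading coefficient = -12, constant term = 8


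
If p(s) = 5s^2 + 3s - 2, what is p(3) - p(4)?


p(3) = 52
p(4) = 90
p(3) - p(4) = 52 - 90 = -38


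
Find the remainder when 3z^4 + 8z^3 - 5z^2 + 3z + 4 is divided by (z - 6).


By the Remainder Theorem, the remainder equals p(6):
  3*(6)^4 = 3888
  8*(6)^3 = 1728
  -5*(6)^2 = -180
  3*(6)^1 = 18
  constant: 4
Sum: 3888 + 1728 - 180 + 18 + 4 = 5458


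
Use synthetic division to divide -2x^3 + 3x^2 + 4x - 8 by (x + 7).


Synthetic division with c = -7. Coefficients: -2, 3, 4, -8
Bring down -2.
  -2 * -7 = 14; 14 + 3 = 17
  17 * -7 = -119; -119 + 4 = -115
  -115 * -7 = 805; 805 - 8 = 797
Quotient: -2x^2 + 17x - 115, Remainder: 797


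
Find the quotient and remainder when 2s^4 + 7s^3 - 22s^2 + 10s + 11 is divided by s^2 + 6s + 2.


(2s^4 + 7s^3 - 22s^2 + 10s + 11) / (s^2 + 6s + 2)
Step 1: 2s^2 * (s^2 + 6s + 2) = 2s^4 + 12s^3 + 4s^2; subtract.
Step 2: -5s * (s^2 + 6s + 2) = -5s^3 - 30s^2 - 10s; subtract.
Step 3: 4 * (s^2 + 6s + 2) = 4s^2 + 24s + 8; subtract.
Quotient: 2s^2 - 5s + 4, Remainder: -4s + 3


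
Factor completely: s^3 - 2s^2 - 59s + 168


Try integer roots (divisors of 168). s=7: p(7)=0.
Divide out (s - 7): quotient is s^2 + 5s - 24.
Factor the quadratic: (s - 3)(s + 8)
Result: (s - 7)(s - 3)(s + 8)


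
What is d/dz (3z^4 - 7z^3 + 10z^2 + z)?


Apply the power rule term by term:
  d/dz(3z^4) = 12z^3
  d/dz(-7z^3) = -21z^2
  d/dz(10z^2) = 20z
  d/dz(z) = 1
p'(z) = 12z^3 - 21z^2 + 20z + 1


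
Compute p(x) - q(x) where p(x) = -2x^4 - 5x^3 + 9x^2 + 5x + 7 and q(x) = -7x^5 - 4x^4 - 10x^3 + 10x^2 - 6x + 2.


Distribute the minus sign:
  (-2x^4 - 5x^3 + 9x^2 + 5x + 7)
- (-7x^5 - 4x^4 - 10x^3 + 10x^2 - 6x + 2)
Negate second polynomial: 7x^5 + 4x^4 + 10x^3 - 10x^2 + 6x - 2
Add: 7x^5 + 2x^4 + 5x^3 - x^2 + 11x + 5


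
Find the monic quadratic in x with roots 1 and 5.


p(x) = (x - 1)(x - 5)
Expand: x^2 - 6x + 5


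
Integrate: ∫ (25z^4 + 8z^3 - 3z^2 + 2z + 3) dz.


Reverse power rule on each term:
  ∫ 25z^4 dz = 5z^5
  ∫ 8z^3 dz = 2z^4
  ∫ -3z^2 dz = -z^3
  ∫ 2z dz = z^2
  ∫ 3 dz = 3z
F(z) = 5z^5 + 2z^4 - z^3 + z^2 + 3z + C


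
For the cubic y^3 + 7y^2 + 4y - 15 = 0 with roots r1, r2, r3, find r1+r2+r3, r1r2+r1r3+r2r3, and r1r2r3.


Monic cubic y^3+by^2+cy+d=0: sum=-b, pairwise sum=c, product=-d.
b=7, c=4, d=-15
r1+r2+r3 = -7
r1r2+r1r3+r2r3 = 4
r1r2r3 = 15


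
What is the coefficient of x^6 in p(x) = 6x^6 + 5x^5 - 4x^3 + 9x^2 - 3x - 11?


Read off the coefficient of x^6: 6


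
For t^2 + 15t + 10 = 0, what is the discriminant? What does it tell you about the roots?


D = b^2 - 4ac = (15)^2 - 4(1)(10) = 225 - 40 = 185
Since D > 0: two distinct irrational roots


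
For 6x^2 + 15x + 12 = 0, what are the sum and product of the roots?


For ax^2+bx+c=0: sum = -b/a, product = c/a.
a=6, b=15, c=12
Sum = -(15)/6 = -5/2
Product = (12)/6 = 2


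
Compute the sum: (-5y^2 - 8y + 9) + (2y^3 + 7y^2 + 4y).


Align terms by degree and add:
  -5y^2 - 8y + 9
+ 2y^3 + 7y^2 + 4y
= 2y^3 + 2y^2 - 4y + 9


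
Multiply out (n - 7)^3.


Expand (n - 7)^3 by repeated multiplication:
  (n - 7)^2 = n^2 - 14n + 49
= n^3 - 21n^2 + 147n - 343


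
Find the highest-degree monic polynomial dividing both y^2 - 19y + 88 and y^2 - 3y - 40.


Factor each:
  y^2 - 19y + 88 = (y - 8)(y - 11)
  y^2 - 3y - 40 = (y - 8)(y + 5)
Common monic factor: y - 8


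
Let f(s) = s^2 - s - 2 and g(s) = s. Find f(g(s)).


Substitute g(s) into f:
f(g(s)) = 1*(s)^2 + (-1)*(s) + (-2)
(s)^2 = s^2
Expand and combine: s^2 - s - 2


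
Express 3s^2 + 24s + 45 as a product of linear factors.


Roots satisfy r1 + r2 = -b/a = -8 and r1*r2 = c/a = 15.
So r1 = -5, r2 = -3.
3s^2 + 24s + 45 = 3(s - r1)(s - r2) = 3(s + 5)(s + 3)


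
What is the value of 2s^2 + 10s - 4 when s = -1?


Using direct substitution:
  2 * (-1)^2 = 2
  10 * (-1)^1 = -10
  constant: -4
Sum = 2 - 10 - 4 = -12


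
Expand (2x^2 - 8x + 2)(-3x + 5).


Distribute each term of the first polynomial:
  (2x^2)(-3x + 5) = -6x^3 + 10x^2
  (-8x)(-3x + 5) = 24x^2 - 40x
  (2)(-3x + 5) = -6x + 10
Sum: -6x^3 + 34x^2 - 46x + 10


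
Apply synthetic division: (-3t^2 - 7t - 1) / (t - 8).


Synthetic division with c = 8. Coefficients: -3, -7, -1
Bring down -3.
  -3 * 8 = -24; -24 - 7 = -31
  -31 * 8 = -248; -248 - 1 = -249
Quotient: -3t - 31, Remainder: -249


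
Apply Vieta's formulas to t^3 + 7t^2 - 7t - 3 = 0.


Monic cubic t^3+bt^2+ct+d=0: sum=-b, pairwise sum=c, product=-d.
b=7, c=-7, d=-3
r1+r2+r3 = -7
r1r2+r1r3+r2r3 = -7
r1r2r3 = 3


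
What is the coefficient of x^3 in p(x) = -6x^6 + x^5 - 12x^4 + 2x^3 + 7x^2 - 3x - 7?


Read off the coefficient of x^3: 2


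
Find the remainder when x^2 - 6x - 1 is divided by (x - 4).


By the Remainder Theorem, the remainder equals p(4):
  1*(4)^2 = 16
  -6*(4)^1 = -24
  constant: -1
Sum: 16 - 24 - 1 = -9


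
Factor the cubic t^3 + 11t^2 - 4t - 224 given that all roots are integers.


Try integer roots (divisors of -224). t=-7: p(-7)=0.
Divide out (t + 7): quotient is t^2 + 4t - 32.
Factor the quadratic: (t + 8)(t - 4)
Result: (t + 7)(t + 8)(t - 4)


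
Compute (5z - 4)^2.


Expand (5z - 4)^2 by repeated multiplication:
= 25z^2 - 40z + 16


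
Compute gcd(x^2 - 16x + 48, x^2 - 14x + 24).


Factor each:
  x^2 - 16x + 48 = (x - 12)(x - 4)
  x^2 - 14x + 24 = (x - 12)(x - 2)
Common monic factor: x - 12


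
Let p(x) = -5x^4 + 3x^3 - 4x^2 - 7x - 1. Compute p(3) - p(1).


p(3) = -382
p(1) = -14
p(3) - p(1) = -382 + 14 = -368


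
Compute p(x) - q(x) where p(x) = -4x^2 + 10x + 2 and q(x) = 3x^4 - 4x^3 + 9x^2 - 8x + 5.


Distribute the minus sign:
  (-4x^2 + 10x + 2)
- (3x^4 - 4x^3 + 9x^2 - 8x + 5)
Negate second polynomial: -3x^4 + 4x^3 - 9x^2 + 8x - 5
Add: -3x^4 + 4x^3 - 13x^2 + 18x - 3


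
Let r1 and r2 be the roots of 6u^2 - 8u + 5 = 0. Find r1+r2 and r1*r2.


For au^2+bu+c=0: sum = -b/a, product = c/a.
a=6, b=-8, c=5
Sum = -(-8)/6 = 4/3
Product = (5)/6 = 5/6


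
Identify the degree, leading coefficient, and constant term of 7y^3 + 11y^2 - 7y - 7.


Highest power of y is 3, with coefficient 7. Constant term is -7.
Degree = 3, leading coefficient = 7, constant term = -7


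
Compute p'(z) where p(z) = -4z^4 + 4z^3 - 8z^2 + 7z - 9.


Apply the power rule term by term:
  d/dz(-4z^4) = -16z^3
  d/dz(4z^3) = 12z^2
  d/dz(-8z^2) = -16z
  d/dz(7z) = 7
  d/dz(-9) = 0
p'(z) = -16z^3 + 12z^2 - 16z + 7


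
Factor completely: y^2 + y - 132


Roots satisfy r1 + r2 = -b/a = -1 and r1*r2 = c/a = -132.
So r1 = 11, r2 = -12.
y^2 + y - 132 = (y - r1)(y - r2) = (y - 11)(y + 12)


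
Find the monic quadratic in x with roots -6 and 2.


p(x) = (x + 6)(x - 2)
Expand: x^2 + 4x - 12


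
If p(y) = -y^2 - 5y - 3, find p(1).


Using direct substitution:
  -1 * (1)^2 = -1
  -5 * (1)^1 = -5
  constant: -3
Sum = -1 - 5 - 3 = -9


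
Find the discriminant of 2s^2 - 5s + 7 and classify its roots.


D = b^2 - 4ac = (-5)^2 - 4(2)(7) = 25 - 56 = -31
Since D < 0: two complex conjugate roots (no real roots)


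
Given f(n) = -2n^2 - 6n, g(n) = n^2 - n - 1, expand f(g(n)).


Substitute g(n) into f:
f(g(n)) = -2*(n^2 - n - 1)^2 + (-6)*(n^2 - n - 1)
(n^2 - n - 1)^2 = n^4 - 2n^3 - n^2 + 2n + 1
Expand and combine: -2n^4 + 4n^3 - 4n^2 + 2n + 4


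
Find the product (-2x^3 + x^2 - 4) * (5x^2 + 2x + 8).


Distribute each term of the first polynomial:
  (-2x^3)(5x^2 + 2x + 8) = -10x^5 - 4x^4 - 16x^3
  (x^2)(5x^2 + 2x + 8) = 5x^4 + 2x^3 + 8x^2
  (-4)(5x^2 + 2x + 8) = -20x^2 - 8x - 32
Sum: -10x^5 + x^4 - 14x^3 - 12x^2 - 8x - 32


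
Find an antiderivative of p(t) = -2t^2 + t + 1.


Reverse power rule on each term:
  ∫ -2t^2 dt = -(2/3)t^3
  ∫ t dt = (1/2)t^2
  ∫ 1 dt = t
F(t) = -(2/3)t^3 + (1/2)t^2 + t + C


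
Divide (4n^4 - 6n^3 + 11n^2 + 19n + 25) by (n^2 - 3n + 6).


(4n^4 - 6n^3 + 11n^2 + 19n + 25) / (n^2 - 3n + 6)
Step 1: 4n^2 * (n^2 - 3n + 6) = 4n^4 - 12n^3 + 24n^2; subtract.
Step 2: 6n * (n^2 - 3n + 6) = 6n^3 - 18n^2 + 36n; subtract.
Step 3: 5 * (n^2 - 3n + 6) = 5n^2 - 15n + 30; subtract.
Quotient: 4n^2 + 6n + 5, Remainder: -2n - 5


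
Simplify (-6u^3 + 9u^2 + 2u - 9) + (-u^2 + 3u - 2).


Align terms by degree and add:
  -6u^3 + 9u^2 + 2u - 9
  -u^2 + 3u - 2
= -6u^3 + 8u^2 + 5u - 11


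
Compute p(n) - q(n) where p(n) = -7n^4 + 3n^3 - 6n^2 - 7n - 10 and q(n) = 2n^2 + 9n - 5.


Distribute the minus sign:
  (-7n^4 + 3n^3 - 6n^2 - 7n - 10)
- (2n^2 + 9n - 5)
Negate second polynomial: -2n^2 - 9n + 5
Add: -7n^4 + 3n^3 - 8n^2 - 16n - 5


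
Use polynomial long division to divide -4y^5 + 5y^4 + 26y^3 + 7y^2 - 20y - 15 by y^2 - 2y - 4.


(-4y^5 + 5y^4 + 26y^3 + 7y^2 - 20y - 15) / (y^2 - 2y - 4)
Step 1: -4y^3 * (y^2 - 2y - 4) = -4y^5 + 8y^4 + 16y^3; subtract.
Step 2: -3y^2 * (y^2 - 2y - 4) = -3y^4 + 6y^3 + 12y^2; subtract.
Step 3: 4y * (y^2 - 2y - 4) = 4y^3 - 8y^2 - 16y; subtract.
Step 4: 3 * (y^2 - 2y - 4) = 3y^2 - 6y - 12; subtract.
Quotient: -4y^3 - 3y^2 + 4y + 3, Remainder: 2y - 3


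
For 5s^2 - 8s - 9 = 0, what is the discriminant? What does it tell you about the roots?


D = b^2 - 4ac = (-8)^2 - 4(5)(-9) = 64 + 180 = 244
Since D > 0: two distinct irrational roots


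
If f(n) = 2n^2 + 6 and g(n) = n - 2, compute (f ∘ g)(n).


Substitute g(n) into f:
f(g(n)) = 2*(n - 2)^2 + 6
(n - 2)^2 = n^2 - 4n + 4
Expand and combine: 2n^2 - 8n + 14


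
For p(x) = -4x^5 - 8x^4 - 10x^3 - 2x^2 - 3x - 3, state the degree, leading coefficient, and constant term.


Highest power of x is 5, with coefficient -4. Constant term is -3.
Degree = 5, leading coefficient = -4, constant term = -3


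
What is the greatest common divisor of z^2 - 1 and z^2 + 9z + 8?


Factor each:
  z^2 - 1 = (z + 1)(z - 1)
  z^2 + 9z + 8 = (z + 1)(z + 8)
Common monic factor: z + 1


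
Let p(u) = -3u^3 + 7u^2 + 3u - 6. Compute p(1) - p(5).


p(1) = 1
p(5) = -191
p(1) - p(5) = 1 + 191 = 192


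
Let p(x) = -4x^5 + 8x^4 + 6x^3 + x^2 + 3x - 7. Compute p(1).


Using direct substitution:
  -4 * (1)^5 = -4
  8 * (1)^4 = 8
  6 * (1)^3 = 6
  1 * (1)^2 = 1
  3 * (1)^1 = 3
  constant: -7
Sum = -4 + 8 + 6 + 1 + 3 - 7 = 7


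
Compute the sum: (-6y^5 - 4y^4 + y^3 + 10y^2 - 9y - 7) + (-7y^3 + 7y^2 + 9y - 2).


Align terms by degree and add:
  -6y^5 - 4y^4 + y^3 + 10y^2 - 9y - 7
  -7y^3 + 7y^2 + 9y - 2
= -6y^5 - 4y^4 - 6y^3 + 17y^2 - 9


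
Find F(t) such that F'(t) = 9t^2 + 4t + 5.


Reverse power rule on each term:
  ∫ 9t^2 dt = 3t^3
  ∫ 4t dt = 2t^2
  ∫ 5 dt = 5t
F(t) = 3t^3 + 2t^2 + 5t + C


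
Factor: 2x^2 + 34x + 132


Roots satisfy r1 + r2 = -b/a = -17 and r1*r2 = c/a = 66.
So r1 = -6, r2 = -11.
2x^2 + 34x + 132 = 2(x - r1)(x - r2) = 2(x + 6)(x + 11)


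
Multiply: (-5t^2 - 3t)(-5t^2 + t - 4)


Distribute each term of the first polynomial:
  (-5t^2)(-5t^2 + t - 4) = 25t^4 - 5t^3 + 20t^2
  (-3t)(-5t^2 + t - 4) = 15t^3 - 3t^2 + 12t
Sum: 25t^4 + 10t^3 + 17t^2 + 12t


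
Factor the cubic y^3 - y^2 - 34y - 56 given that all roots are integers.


Try integer roots (divisors of -56). y=-4: p(-4)=0.
Divide out (y + 4): quotient is y^2 - 5y - 14.
Factor the quadratic: (y + 2)(y - 7)
Result: (y + 4)(y + 2)(y - 7)


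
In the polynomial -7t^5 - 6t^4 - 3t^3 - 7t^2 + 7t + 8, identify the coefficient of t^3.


Read off the coefficient of t^3: -3


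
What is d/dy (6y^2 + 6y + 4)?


Apply the power rule term by term:
  d/dy(6y^2) = 12y
  d/dy(6y) = 6
  d/dy(4) = 0
p'(y) = 12y + 6


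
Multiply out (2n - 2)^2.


Expand (2n - 2)^2 by repeated multiplication:
= 4n^2 - 8n + 4


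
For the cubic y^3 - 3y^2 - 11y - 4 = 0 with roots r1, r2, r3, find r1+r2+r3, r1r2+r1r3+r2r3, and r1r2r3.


Monic cubic y^3+by^2+cy+d=0: sum=-b, pairwise sum=c, product=-d.
b=-3, c=-11, d=-4
r1+r2+r3 = 3
r1r2+r1r3+r2r3 = -11
r1r2r3 = 4


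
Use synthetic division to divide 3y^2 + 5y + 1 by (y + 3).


Synthetic division with c = -3. Coefficients: 3, 5, 1
Bring down 3.
  3 * -3 = -9; -9 + 5 = -4
  -4 * -3 = 12; 12 + 1 = 13
Quotient: 3y - 4, Remainder: 13


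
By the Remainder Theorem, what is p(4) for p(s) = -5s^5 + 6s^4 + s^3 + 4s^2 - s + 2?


By the Remainder Theorem, the remainder equals p(4):
  -5*(4)^5 = -5120
  6*(4)^4 = 1536
  1*(4)^3 = 64
  4*(4)^2 = 64
  -1*(4)^1 = -4
  constant: 2
Sum: -5120 + 1536 + 64 + 64 - 4 + 2 = -3458


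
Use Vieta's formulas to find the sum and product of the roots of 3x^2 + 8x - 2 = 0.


For ax^2+bx+c=0: sum = -b/a, product = c/a.
a=3, b=8, c=-2
Sum = -(8)/3 = -8/3
Product = (-2)/3 = -2/3


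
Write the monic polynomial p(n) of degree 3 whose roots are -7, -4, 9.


p(n) = (n + 7)(n + 4)(n - 9)
Expand: n^3 + 2n^2 - 71n - 252


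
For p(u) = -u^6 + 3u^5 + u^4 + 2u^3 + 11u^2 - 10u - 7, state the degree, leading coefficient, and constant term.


Highest power of u is 6, with coefficient -1. Constant term is -7.
Degree = 6, leading coefficient = -1, constant term = -7


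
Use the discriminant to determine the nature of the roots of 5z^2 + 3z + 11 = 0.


D = b^2 - 4ac = (3)^2 - 4(5)(11) = 9 - 220 = -211
Since D < 0: two complex conjugate roots (no real roots)


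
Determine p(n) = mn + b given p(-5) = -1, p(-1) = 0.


p(n) = mn + b. Using p(-5)=-1, p(-1)=0:
m = (-1)/(-5 + 1) = -1/-4 = 1/4
b = -1 - m*(-5) = -1 + 5/4 = 1/4
p(n) = (1/4)n + (1/4)


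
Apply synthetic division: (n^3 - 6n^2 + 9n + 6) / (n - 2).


Synthetic division with c = 2. Coefficients: 1, -6, 9, 6
Bring down 1.
  1 * 2 = 2; 2 - 6 = -4
  -4 * 2 = -8; -8 + 9 = 1
  1 * 2 = 2; 2 + 6 = 8
Quotient: n^2 - 4n + 1, Remainder: 8


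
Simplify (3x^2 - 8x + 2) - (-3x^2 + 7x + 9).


Distribute the minus sign:
  (3x^2 - 8x + 2)
- (-3x^2 + 7x + 9)
Negate second polynomial: 3x^2 - 7x - 9
Add: 6x^2 - 15x - 7


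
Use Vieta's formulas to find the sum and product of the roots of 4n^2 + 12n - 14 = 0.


For an^2+bn+c=0: sum = -b/a, product = c/a.
a=4, b=12, c=-14
Sum = -(12)/4 = -3
Product = (-14)/4 = -7/2


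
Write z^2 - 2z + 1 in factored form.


Roots satisfy r1 + r2 = -b/a = 2 and r1*r2 = c/a = 1.
So r1 = 1, r2 = 1.
z^2 - 2z + 1 = (z - r1)(z - r2) = (z - 1)(z - 1)


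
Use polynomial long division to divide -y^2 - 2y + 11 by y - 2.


(-y^2 - 2y + 11) / (y - 2)
Step 1: -y * (y - 2) = -y^2 + 2y; subtract.
Step 2: -4 * (y - 2) = -4y + 8; subtract.
Quotient: -y - 4, Remainder: 3


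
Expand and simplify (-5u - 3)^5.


Expand (-5u - 3)^5 by repeated multiplication:
  (-5u - 3)^2 = 25u^2 + 30u + 9
  (-5u - 3)^3 = -125u^3 - 225u^2 - 135u - 27
  (-5u - 3)^4 = 625u^4 + 1500u^3 + 1350u^2 + 540u + 81
= -3125u^5 - 9375u^4 - 11250u^3 - 6750u^2 - 2025u - 243


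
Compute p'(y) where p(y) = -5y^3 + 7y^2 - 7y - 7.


Apply the power rule term by term:
  d/dy(-5y^3) = -15y^2
  d/dy(7y^2) = 14y
  d/dy(-7y) = -7
  d/dy(-7) = 0
p'(y) = -15y^2 + 14y - 7


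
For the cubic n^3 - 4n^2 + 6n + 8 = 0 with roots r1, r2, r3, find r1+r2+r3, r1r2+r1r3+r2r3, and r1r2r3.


Monic cubic n^3+bn^2+cn+d=0: sum=-b, pairwise sum=c, product=-d.
b=-4, c=6, d=8
r1+r2+r3 = 4
r1r2+r1r3+r2r3 = 6
r1r2r3 = -8


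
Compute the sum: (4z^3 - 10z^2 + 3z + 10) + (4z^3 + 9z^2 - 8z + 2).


Align terms by degree and add:
  4z^3 - 10z^2 + 3z + 10
+ 4z^3 + 9z^2 - 8z + 2
= 8z^3 - z^2 - 5z + 12


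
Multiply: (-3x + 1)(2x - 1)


Distribute each term of the first polynomial:
  (-3x)(2x - 1) = -6x^2 + 3x
  (1)(2x - 1) = 2x - 1
Sum: -6x^2 + 5x - 1


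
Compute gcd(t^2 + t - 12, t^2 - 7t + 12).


Factor each:
  t^2 + t - 12 = (t - 3)(t + 4)
  t^2 - 7t + 12 = (t - 3)(t - 4)
Common monic factor: t - 3


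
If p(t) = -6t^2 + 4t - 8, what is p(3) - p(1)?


p(3) = -50
p(1) = -10
p(3) - p(1) = -50 + 10 = -40


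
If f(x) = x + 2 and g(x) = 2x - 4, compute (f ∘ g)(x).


Substitute g(x) into f:
f(g(x)) = 1*(2x - 4) + 2
Expand and combine: 2x - 2


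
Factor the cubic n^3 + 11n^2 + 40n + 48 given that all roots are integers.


Try integer roots (divisors of 48). n=-3: p(-3)=0.
Divide out (n + 3): quotient is n^2 + 8n + 16.
Factor the quadratic: (n + 4)(n + 4)
Result: (n + 3)(n + 4)(n + 4)


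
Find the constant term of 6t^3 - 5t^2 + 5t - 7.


Read off the constant term: -7


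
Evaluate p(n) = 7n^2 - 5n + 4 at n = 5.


Using direct substitution:
  7 * (5)^2 = 175
  -5 * (5)^1 = -25
  constant: 4
Sum = 175 - 25 + 4 = 154


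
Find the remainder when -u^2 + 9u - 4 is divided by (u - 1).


By the Remainder Theorem, the remainder equals p(1):
  -1*(1)^2 = -1
  9*(1)^1 = 9
  constant: -4
Sum: -1 + 9 - 4 = 4


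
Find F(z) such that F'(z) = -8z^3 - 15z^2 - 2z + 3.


Reverse power rule on each term:
  ∫ -8z^3 dz = -2z^4
  ∫ -15z^2 dz = -5z^3
  ∫ -2z dz = -z^2
  ∫ 3 dz = 3z
F(z) = -2z^4 - 5z^3 - z^2 + 3z + C


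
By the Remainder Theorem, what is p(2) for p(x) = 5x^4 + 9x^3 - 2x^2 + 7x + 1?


By the Remainder Theorem, the remainder equals p(2):
  5*(2)^4 = 80
  9*(2)^3 = 72
  -2*(2)^2 = -8
  7*(2)^1 = 14
  constant: 1
Sum: 80 + 72 - 8 + 14 + 1 = 159


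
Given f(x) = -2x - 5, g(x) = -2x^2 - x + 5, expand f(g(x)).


Substitute g(x) into f:
f(g(x)) = -2*(-2x^2 - x + 5) + (-5)
Expand and combine: 4x^2 + 2x - 15


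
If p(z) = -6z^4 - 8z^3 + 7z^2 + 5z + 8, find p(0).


Using direct substitution:
  -6 * (0)^4 = 0
  -8 * (0)^3 = 0
  7 * (0)^2 = 0
  5 * (0)^1 = 0
  constant: 8
Sum = 0 + 0 + 0 + 0 + 8 = 8


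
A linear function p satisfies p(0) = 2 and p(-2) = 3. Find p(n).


p(n) = mn + b. Using p(0)=2, p(-2)=3:
m = (2 - 3)/(0 + 2) = -1/2 = -1/2
b = 2 - m*(0) = 2 = 2
p(n) = -(1/2)n + 2


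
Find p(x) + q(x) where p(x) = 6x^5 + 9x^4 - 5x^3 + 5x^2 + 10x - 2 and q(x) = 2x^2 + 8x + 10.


Align terms by degree and add:
  6x^5 + 9x^4 - 5x^3 + 5x^2 + 10x - 2
+ 2x^2 + 8x + 10
= 6x^5 + 9x^4 - 5x^3 + 7x^2 + 18x + 8


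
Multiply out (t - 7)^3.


Expand (t - 7)^3 by repeated multiplication:
  (t - 7)^2 = t^2 - 14t + 49
= t^3 - 21t^2 + 147t - 343


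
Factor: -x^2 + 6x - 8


Roots satisfy r1 + r2 = -b/a = 6 and r1*r2 = c/a = 8.
So r1 = 2, r2 = 4.
-x^2 + 6x - 8 = -(x - r1)(x - r2) = -(x - 2)(x - 4)


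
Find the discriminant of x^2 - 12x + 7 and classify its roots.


D = b^2 - 4ac = (-12)^2 - 4(1)(7) = 144 - 28 = 116
Since D > 0: two distinct irrational roots


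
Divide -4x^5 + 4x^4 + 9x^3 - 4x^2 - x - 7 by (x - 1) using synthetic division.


Synthetic division with c = 1. Coefficients: -4, 4, 9, -4, -1, -7
Bring down -4.
  -4 * 1 = -4; -4 + 4 = 0
  0 * 1 = 0; 0 + 9 = 9
  9 * 1 = 9; 9 - 4 = 5
  5 * 1 = 5; 5 - 1 = 4
  4 * 1 = 4; 4 - 7 = -3
Quotient: -4x^4 + 9x^2 + 5x + 4, Remainder: -3


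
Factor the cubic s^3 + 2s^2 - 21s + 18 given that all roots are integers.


Try integer roots (divisors of 18). s=-6: p(-6)=0.
Divide out (s + 6): quotient is s^2 - 4s + 3.
Factor the quadratic: (s - 3)(s - 1)
Result: (s + 6)(s - 3)(s - 1)


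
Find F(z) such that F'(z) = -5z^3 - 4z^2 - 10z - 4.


Reverse power rule on each term:
  ∫ -5z^3 dz = -(5/4)z^4
  ∫ -4z^2 dz = -(4/3)z^3
  ∫ -10z dz = -5z^2
  ∫ -4 dz = -4z
F(z) = -(5/4)z^4 - (4/3)z^3 - 5z^2 - 4z + C


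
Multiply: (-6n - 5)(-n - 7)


Distribute each term of the first polynomial:
  (-6n)(-n - 7) = 6n^2 + 42n
  (-5)(-n - 7) = 5n + 35
Sum: 6n^2 + 47n + 35


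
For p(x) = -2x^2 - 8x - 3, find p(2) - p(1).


p(2) = -27
p(1) = -13
p(2) - p(1) = -27 + 13 = -14


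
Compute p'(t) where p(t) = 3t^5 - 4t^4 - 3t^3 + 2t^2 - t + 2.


Apply the power rule term by term:
  d/dt(3t^5) = 15t^4
  d/dt(-4t^4) = -16t^3
  d/dt(-3t^3) = -9t^2
  d/dt(2t^2) = 4t
  d/dt(-t) = -1
  d/dt(2) = 0
p'(t) = 15t^4 - 16t^3 - 9t^2 + 4t - 1


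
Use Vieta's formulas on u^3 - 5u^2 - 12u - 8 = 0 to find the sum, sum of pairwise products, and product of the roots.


Monic cubic u^3+bu^2+cu+d=0: sum=-b, pairwise sum=c, product=-d.
b=-5, c=-12, d=-8
r1+r2+r3 = 5
r1r2+r1r3+r2r3 = -12
r1r2r3 = 8


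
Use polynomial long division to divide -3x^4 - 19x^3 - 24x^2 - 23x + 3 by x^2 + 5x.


(-3x^4 - 19x^3 - 24x^2 - 23x + 3) / (x^2 + 5x)
Step 1: -3x^2 * (x^2 + 5x) = -3x^4 - 15x^3; subtract.
Step 2: -4x * (x^2 + 5x) = -4x^3 - 20x^2; subtract.
Step 3: -4 * (x^2 + 5x) = -4x^2 - 20x; subtract.
Quotient: -3x^2 - 4x - 4, Remainder: -3x + 3


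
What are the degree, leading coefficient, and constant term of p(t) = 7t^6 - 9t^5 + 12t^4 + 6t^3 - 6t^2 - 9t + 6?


Highest power of t is 6, with coefficient 7. Constant term is 6.
Degree = 6, leading coefficient = 7, constant term = 6


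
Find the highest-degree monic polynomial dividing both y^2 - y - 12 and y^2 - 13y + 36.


Factor each:
  y^2 - y - 12 = (y - 4)(y + 3)
  y^2 - 13y + 36 = (y - 4)(y - 9)
Common monic factor: y - 4


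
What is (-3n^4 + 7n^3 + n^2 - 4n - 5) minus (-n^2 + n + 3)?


Distribute the minus sign:
  (-3n^4 + 7n^3 + n^2 - 4n - 5)
- (-n^2 + n + 3)
Negate second polynomial: n^2 - n - 3
Add: -3n^4 + 7n^3 + 2n^2 - 5n - 8


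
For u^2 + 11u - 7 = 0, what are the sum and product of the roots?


For au^2+bu+c=0: sum = -b/a, product = c/a.
a=1, b=11, c=-7
Sum = -(11)/1 = -11
Product = (-7)/1 = -7


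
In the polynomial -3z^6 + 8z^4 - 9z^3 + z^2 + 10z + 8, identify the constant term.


Read off the constant term: 8


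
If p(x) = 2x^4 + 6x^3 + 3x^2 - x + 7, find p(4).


Using direct substitution:
  2 * (4)^4 = 512
  6 * (4)^3 = 384
  3 * (4)^2 = 48
  -1 * (4)^1 = -4
  constant: 7
Sum = 512 + 384 + 48 - 4 + 7 = 947


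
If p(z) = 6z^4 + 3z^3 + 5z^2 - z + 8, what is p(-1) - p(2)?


p(-1) = 17
p(2) = 146
p(-1) - p(2) = 17 - 146 = -129


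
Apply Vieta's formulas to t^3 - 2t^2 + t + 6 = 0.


Monic cubic t^3+bt^2+ct+d=0: sum=-b, pairwise sum=c, product=-d.
b=-2, c=1, d=6
r1+r2+r3 = 2
r1r2+r1r3+r2r3 = 1
r1r2r3 = -6


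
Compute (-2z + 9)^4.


Expand (-2z + 9)^4 by repeated multiplication:
  (-2z + 9)^2 = 4z^2 - 36z + 81
  (-2z + 9)^3 = -8z^3 + 108z^2 - 486z + 729
= 16z^4 - 288z^3 + 1944z^2 - 5832z + 6561


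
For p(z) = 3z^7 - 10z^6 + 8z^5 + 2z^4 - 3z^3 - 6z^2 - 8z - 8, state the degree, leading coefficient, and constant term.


Highest power of z is 7, with coefficient 3. Constant term is -8.
Degree = 7, leading coefficient = 3, constant term = -8


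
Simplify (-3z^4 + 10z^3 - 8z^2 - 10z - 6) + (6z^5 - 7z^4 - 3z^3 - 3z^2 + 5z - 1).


Align terms by degree and add:
  -3z^4 + 10z^3 - 8z^2 - 10z - 6
+ 6z^5 - 7z^4 - 3z^3 - 3z^2 + 5z - 1
= 6z^5 - 10z^4 + 7z^3 - 11z^2 - 5z - 7


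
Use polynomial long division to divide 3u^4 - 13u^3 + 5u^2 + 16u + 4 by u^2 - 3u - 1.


(3u^4 - 13u^3 + 5u^2 + 16u + 4) / (u^2 - 3u - 1)
Step 1: 3u^2 * (u^2 - 3u - 1) = 3u^4 - 9u^3 - 3u^2; subtract.
Step 2: -4u * (u^2 - 3u - 1) = -4u^3 + 12u^2 + 4u; subtract.
Step 3: -4 * (u^2 - 3u - 1) = -4u^2 + 12u + 4; subtract.
Quotient: 3u^2 - 4u - 4, Remainder: 0


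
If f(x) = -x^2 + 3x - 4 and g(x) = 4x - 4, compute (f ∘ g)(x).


Substitute g(x) into f:
f(g(x)) = -1*(4x - 4)^2 + 3*(4x - 4) + (-4)
(4x - 4)^2 = 16x^2 - 32x + 16
Expand and combine: -16x^2 + 44x - 32


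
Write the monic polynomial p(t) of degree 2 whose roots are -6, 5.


p(t) = (t + 6)(t - 5)
Expand: t^2 + t - 30


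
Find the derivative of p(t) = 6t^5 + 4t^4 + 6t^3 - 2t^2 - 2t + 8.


Apply the power rule term by term:
  d/dt(6t^5) = 30t^4
  d/dt(4t^4) = 16t^3
  d/dt(6t^3) = 18t^2
  d/dt(-2t^2) = -4t
  d/dt(-2t) = -2
  d/dt(8) = 0
p'(t) = 30t^4 + 16t^3 + 18t^2 - 4t - 2


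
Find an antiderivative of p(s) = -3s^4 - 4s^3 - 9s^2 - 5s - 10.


Reverse power rule on each term:
  ∫ -3s^4 ds = -(3/5)s^5
  ∫ -4s^3 ds = -s^4
  ∫ -9s^2 ds = -3s^3
  ∫ -5s ds = -(5/2)s^2
  ∫ -10 ds = -10s
F(s) = -(3/5)s^5 - s^4 - 3s^3 - (5/2)s^2 - 10s + C


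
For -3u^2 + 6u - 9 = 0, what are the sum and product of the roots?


For au^2+bu+c=0: sum = -b/a, product = c/a.
a=-3, b=6, c=-9
Sum = -(6)/-3 = 2
Product = (-9)/-3 = 3


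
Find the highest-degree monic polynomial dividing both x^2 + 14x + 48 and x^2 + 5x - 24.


Factor each:
  x^2 + 14x + 48 = (x + 8)(x + 6)
  x^2 + 5x - 24 = (x + 8)(x - 3)
Common monic factor: x + 8


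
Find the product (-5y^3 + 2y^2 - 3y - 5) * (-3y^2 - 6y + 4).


Distribute each term of the first polynomial:
  (-5y^3)(-3y^2 - 6y + 4) = 15y^5 + 30y^4 - 20y^3
  (2y^2)(-3y^2 - 6y + 4) = -6y^4 - 12y^3 + 8y^2
  (-3y)(-3y^2 - 6y + 4) = 9y^3 + 18y^2 - 12y
  (-5)(-3y^2 - 6y + 4) = 15y^2 + 30y - 20
Sum: 15y^5 + 24y^4 - 23y^3 + 41y^2 + 18y - 20


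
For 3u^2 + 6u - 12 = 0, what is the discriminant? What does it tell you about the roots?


D = b^2 - 4ac = (6)^2 - 4(3)(-12) = 36 + 144 = 180
Since D > 0: two distinct irrational roots


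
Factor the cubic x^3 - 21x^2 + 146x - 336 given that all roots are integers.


Try integer roots (divisors of -336). x=7: p(7)=0.
Divide out (x - 7): quotient is x^2 - 14x + 48.
Factor the quadratic: (x - 8)(x - 6)
Result: (x - 7)(x - 8)(x - 6)


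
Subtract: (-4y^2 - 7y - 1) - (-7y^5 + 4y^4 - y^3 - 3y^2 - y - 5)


Distribute the minus sign:
  (-4y^2 - 7y - 1)
- (-7y^5 + 4y^4 - y^3 - 3y^2 - y - 5)
Negate second polynomial: 7y^5 - 4y^4 + y^3 + 3y^2 + y + 5
Add: 7y^5 - 4y^4 + y^3 - y^2 - 6y + 4


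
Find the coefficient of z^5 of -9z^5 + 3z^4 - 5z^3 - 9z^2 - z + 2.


Read off the coefficient of z^5: -9


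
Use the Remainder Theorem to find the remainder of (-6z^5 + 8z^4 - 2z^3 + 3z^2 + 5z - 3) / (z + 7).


By the Remainder Theorem, the remainder equals p(-7):
  -6*(-7)^5 = 100842
  8*(-7)^4 = 19208
  -2*(-7)^3 = 686
  3*(-7)^2 = 147
  5*(-7)^1 = -35
  constant: -3
Sum: 100842 + 19208 + 686 + 147 - 35 - 3 = 120845


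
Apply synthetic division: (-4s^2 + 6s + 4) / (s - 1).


Synthetic division with c = 1. Coefficients: -4, 6, 4
Bring down -4.
  -4 * 1 = -4; -4 + 6 = 2
  2 * 1 = 2; 2 + 4 = 6
Quotient: -4s + 2, Remainder: 6


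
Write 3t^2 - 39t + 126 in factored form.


Roots satisfy r1 + r2 = -b/a = 13 and r1*r2 = c/a = 42.
So r1 = 7, r2 = 6.
3t^2 - 39t + 126 = 3(t - r1)(t - r2) = 3(t - 7)(t - 6)


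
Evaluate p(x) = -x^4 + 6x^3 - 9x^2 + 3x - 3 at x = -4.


Using direct substitution:
  -1 * (-4)^4 = -256
  6 * (-4)^3 = -384
  -9 * (-4)^2 = -144
  3 * (-4)^1 = -12
  constant: -3
Sum = -256 - 384 - 144 - 12 - 3 = -799


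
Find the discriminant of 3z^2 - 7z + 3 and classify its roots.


D = b^2 - 4ac = (-7)^2 - 4(3)(3) = 49 - 36 = 13
Since D > 0: two distinct irrational roots
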